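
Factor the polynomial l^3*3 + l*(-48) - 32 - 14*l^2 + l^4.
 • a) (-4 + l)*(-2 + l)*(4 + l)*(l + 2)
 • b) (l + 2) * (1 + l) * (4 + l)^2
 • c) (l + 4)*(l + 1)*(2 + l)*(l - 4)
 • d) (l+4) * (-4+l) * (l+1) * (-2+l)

We need to factor l^3*3 + l*(-48) - 32 - 14*l^2 + l^4.
The factored form is (l + 4)*(l + 1)*(2 + l)*(l - 4).
c) (l + 4)*(l + 1)*(2 + l)*(l - 4)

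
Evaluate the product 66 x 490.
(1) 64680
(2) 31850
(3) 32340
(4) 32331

66 * 490 = 32340
3) 32340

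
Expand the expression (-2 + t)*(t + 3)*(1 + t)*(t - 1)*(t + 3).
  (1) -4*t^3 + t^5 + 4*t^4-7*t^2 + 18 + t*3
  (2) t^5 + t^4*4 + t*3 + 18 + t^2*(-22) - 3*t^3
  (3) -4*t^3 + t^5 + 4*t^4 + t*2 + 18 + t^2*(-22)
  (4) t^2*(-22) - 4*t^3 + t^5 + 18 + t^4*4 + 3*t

Expanding (-2 + t)*(t + 3)*(1 + t)*(t - 1)*(t + 3):
= t^2*(-22) - 4*t^3 + t^5 + 18 + t^4*4 + 3*t
4) t^2*(-22) - 4*t^3 + t^5 + 18 + t^4*4 + 3*t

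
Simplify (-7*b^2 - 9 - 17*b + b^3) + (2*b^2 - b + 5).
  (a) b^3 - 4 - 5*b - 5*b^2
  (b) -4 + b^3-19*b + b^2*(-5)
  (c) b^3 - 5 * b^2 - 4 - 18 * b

Adding the polynomials and combining like terms:
(-7*b^2 - 9 - 17*b + b^3) + (2*b^2 - b + 5)
= b^3 - 5 * b^2 - 4 - 18 * b
c) b^3 - 5 * b^2 - 4 - 18 * b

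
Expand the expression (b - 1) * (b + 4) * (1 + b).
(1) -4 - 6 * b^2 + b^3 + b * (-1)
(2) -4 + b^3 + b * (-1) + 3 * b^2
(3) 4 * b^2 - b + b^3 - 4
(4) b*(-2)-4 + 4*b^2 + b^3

Expanding (b - 1) * (b + 4) * (1 + b):
= 4 * b^2 - b + b^3 - 4
3) 4 * b^2 - b + b^3 - 4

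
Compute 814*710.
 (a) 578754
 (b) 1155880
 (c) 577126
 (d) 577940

814 * 710 = 577940
d) 577940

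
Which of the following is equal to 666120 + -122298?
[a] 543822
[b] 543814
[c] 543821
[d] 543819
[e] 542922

666120 + -122298 = 543822
a) 543822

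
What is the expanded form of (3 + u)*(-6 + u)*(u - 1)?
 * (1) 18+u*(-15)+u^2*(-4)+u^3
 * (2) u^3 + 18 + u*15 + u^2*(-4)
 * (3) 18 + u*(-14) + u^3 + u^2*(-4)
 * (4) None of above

Expanding (3 + u)*(-6 + u)*(u - 1):
= 18+u*(-15)+u^2*(-4)+u^3
1) 18+u*(-15)+u^2*(-4)+u^3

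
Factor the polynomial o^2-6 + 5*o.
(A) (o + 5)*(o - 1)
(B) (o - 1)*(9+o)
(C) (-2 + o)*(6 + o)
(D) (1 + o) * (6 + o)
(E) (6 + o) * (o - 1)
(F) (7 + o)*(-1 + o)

We need to factor o^2-6 + 5*o.
The factored form is (6 + o) * (o - 1).
E) (6 + o) * (o - 1)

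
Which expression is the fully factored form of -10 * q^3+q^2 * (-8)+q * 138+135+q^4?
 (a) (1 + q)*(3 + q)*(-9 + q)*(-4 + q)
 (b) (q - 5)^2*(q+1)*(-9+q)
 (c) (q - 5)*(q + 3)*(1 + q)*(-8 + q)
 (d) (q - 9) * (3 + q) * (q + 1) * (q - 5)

We need to factor -10 * q^3+q^2 * (-8)+q * 138+135+q^4.
The factored form is (q - 9) * (3 + q) * (q + 1) * (q - 5).
d) (q - 9) * (3 + q) * (q + 1) * (q - 5)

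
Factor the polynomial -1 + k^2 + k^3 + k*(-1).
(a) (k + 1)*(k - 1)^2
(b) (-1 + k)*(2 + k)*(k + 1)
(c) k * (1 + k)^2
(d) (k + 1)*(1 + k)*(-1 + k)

We need to factor -1 + k^2 + k^3 + k*(-1).
The factored form is (k + 1)*(1 + k)*(-1 + k).
d) (k + 1)*(1 + k)*(-1 + k)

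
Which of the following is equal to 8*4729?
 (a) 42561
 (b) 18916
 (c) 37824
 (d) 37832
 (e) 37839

8 * 4729 = 37832
d) 37832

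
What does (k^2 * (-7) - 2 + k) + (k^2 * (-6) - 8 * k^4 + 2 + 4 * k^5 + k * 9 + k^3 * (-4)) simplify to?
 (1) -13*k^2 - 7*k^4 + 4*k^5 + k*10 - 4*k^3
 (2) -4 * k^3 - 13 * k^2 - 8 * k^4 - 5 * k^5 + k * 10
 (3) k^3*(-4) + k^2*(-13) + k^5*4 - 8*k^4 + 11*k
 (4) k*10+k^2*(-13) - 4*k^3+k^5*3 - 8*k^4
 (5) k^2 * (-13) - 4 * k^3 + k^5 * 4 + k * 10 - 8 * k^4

Adding the polynomials and combining like terms:
(k^2*(-7) - 2 + k) + (k^2*(-6) - 8*k^4 + 2 + 4*k^5 + k*9 + k^3*(-4))
= k^2 * (-13) - 4 * k^3 + k^5 * 4 + k * 10 - 8 * k^4
5) k^2 * (-13) - 4 * k^3 + k^5 * 4 + k * 10 - 8 * k^4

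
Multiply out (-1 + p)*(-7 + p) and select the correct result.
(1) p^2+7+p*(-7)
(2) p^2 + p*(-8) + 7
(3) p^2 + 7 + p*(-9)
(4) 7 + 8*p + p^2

Expanding (-1 + p)*(-7 + p):
= p^2 + p*(-8) + 7
2) p^2 + p*(-8) + 7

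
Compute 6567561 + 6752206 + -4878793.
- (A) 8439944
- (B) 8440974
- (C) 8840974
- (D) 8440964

First: 6567561 + 6752206 = 13319767
Then: 13319767 + -4878793 = 8440974
B) 8440974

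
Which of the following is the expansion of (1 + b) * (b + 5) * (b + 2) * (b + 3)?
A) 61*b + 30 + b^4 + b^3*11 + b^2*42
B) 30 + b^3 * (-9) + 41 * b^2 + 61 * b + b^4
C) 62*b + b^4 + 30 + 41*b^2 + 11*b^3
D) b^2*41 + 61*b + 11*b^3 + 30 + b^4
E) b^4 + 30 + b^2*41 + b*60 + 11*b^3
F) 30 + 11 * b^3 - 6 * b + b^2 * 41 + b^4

Expanding (1 + b) * (b + 5) * (b + 2) * (b + 3):
= b^2*41 + 61*b + 11*b^3 + 30 + b^4
D) b^2*41 + 61*b + 11*b^3 + 30 + b^4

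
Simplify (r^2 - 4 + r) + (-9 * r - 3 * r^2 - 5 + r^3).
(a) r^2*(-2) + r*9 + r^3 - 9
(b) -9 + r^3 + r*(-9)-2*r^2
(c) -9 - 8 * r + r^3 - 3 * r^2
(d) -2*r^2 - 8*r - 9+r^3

Adding the polynomials and combining like terms:
(r^2 - 4 + r) + (-9*r - 3*r^2 - 5 + r^3)
= -2*r^2 - 8*r - 9+r^3
d) -2*r^2 - 8*r - 9+r^3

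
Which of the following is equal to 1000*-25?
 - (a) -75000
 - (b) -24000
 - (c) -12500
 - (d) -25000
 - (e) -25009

1000 * -25 = -25000
d) -25000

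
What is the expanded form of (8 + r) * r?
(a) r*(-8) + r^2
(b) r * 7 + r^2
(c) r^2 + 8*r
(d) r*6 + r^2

Expanding (8 + r) * r:
= r^2 + 8*r
c) r^2 + 8*r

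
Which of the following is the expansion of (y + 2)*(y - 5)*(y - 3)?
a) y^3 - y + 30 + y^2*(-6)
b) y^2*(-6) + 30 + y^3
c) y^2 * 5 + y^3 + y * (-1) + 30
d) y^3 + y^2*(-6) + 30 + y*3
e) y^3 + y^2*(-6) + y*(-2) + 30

Expanding (y + 2)*(y - 5)*(y - 3):
= y^3 - y + 30 + y^2*(-6)
a) y^3 - y + 30 + y^2*(-6)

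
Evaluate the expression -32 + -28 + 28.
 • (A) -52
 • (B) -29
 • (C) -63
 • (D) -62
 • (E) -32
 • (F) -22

First: -32 + -28 = -60
Then: -60 + 28 = -32
E) -32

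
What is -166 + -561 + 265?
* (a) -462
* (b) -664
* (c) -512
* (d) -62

First: -166 + -561 = -727
Then: -727 + 265 = -462
a) -462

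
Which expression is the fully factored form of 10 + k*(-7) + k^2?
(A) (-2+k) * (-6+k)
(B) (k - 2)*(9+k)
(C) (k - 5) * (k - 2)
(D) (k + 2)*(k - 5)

We need to factor 10 + k*(-7) + k^2.
The factored form is (k - 5) * (k - 2).
C) (k - 5) * (k - 2)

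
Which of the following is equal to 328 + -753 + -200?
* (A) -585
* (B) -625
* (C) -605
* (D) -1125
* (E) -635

First: 328 + -753 = -425
Then: -425 + -200 = -625
B) -625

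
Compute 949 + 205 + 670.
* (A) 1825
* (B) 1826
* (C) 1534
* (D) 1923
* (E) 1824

First: 949 + 205 = 1154
Then: 1154 + 670 = 1824
E) 1824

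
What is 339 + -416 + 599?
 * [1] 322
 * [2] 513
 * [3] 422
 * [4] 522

First: 339 + -416 = -77
Then: -77 + 599 = 522
4) 522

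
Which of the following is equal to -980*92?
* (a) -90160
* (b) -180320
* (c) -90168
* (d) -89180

-980 * 92 = -90160
a) -90160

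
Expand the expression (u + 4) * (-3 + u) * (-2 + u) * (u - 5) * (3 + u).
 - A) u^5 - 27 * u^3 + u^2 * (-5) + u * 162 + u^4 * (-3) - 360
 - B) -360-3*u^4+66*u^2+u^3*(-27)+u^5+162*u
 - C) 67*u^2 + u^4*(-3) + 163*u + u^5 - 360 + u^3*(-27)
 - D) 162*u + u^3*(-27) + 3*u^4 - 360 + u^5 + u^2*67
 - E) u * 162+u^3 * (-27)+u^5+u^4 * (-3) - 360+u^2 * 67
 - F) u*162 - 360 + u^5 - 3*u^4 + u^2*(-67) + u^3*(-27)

Expanding (u + 4) * (-3 + u) * (-2 + u) * (u - 5) * (3 + u):
= u * 162+u^3 * (-27)+u^5+u^4 * (-3) - 360+u^2 * 67
E) u * 162+u^3 * (-27)+u^5+u^4 * (-3) - 360+u^2 * 67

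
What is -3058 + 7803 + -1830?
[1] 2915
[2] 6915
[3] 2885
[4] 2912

First: -3058 + 7803 = 4745
Then: 4745 + -1830 = 2915
1) 2915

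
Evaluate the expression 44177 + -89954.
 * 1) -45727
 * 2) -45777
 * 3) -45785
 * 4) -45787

44177 + -89954 = -45777
2) -45777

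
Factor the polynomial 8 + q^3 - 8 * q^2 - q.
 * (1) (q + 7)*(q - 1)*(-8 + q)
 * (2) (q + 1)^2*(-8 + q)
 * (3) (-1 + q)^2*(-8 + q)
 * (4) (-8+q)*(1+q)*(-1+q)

We need to factor 8 + q^3 - 8 * q^2 - q.
The factored form is (-8+q)*(1+q)*(-1+q).
4) (-8+q)*(1+q)*(-1+q)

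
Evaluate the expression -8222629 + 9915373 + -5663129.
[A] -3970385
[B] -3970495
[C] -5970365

First: -8222629 + 9915373 = 1692744
Then: 1692744 + -5663129 = -3970385
A) -3970385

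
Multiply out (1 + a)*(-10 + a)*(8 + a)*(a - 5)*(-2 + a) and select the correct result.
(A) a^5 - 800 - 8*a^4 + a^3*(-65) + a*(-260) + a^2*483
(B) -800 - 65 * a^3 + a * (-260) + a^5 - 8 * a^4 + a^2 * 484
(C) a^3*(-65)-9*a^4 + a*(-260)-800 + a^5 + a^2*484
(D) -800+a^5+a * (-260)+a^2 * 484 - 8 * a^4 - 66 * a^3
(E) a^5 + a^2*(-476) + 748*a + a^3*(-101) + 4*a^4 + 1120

Expanding (1 + a)*(-10 + a)*(8 + a)*(a - 5)*(-2 + a):
= -800 - 65 * a^3 + a * (-260) + a^5 - 8 * a^4 + a^2 * 484
B) -800 - 65 * a^3 + a * (-260) + a^5 - 8 * a^4 + a^2 * 484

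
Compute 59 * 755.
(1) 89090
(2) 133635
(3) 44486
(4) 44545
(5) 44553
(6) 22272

59 * 755 = 44545
4) 44545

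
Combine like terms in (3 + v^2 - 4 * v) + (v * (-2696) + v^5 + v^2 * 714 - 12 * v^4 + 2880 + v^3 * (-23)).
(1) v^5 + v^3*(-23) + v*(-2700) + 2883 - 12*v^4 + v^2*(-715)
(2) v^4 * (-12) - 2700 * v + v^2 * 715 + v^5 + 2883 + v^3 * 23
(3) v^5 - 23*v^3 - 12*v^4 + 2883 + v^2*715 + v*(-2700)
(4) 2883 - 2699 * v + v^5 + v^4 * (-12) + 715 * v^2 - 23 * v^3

Adding the polynomials and combining like terms:
(3 + v^2 - 4*v) + (v*(-2696) + v^5 + v^2*714 - 12*v^4 + 2880 + v^3*(-23))
= v^5 - 23*v^3 - 12*v^4 + 2883 + v^2*715 + v*(-2700)
3) v^5 - 23*v^3 - 12*v^4 + 2883 + v^2*715 + v*(-2700)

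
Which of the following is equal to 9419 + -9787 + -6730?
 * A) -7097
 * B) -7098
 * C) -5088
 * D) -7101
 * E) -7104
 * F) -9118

First: 9419 + -9787 = -368
Then: -368 + -6730 = -7098
B) -7098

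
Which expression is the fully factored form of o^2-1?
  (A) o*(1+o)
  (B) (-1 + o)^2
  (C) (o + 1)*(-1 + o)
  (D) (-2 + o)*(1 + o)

We need to factor o^2-1.
The factored form is (o + 1)*(-1 + o).
C) (o + 1)*(-1 + o)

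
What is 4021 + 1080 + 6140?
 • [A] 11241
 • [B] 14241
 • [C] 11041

First: 4021 + 1080 = 5101
Then: 5101 + 6140 = 11241
A) 11241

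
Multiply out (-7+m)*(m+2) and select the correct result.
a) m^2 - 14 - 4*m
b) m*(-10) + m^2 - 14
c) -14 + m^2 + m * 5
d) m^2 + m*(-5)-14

Expanding (-7+m)*(m+2):
= m^2 + m*(-5)-14
d) m^2 + m*(-5)-14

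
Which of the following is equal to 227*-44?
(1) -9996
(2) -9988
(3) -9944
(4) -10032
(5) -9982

227 * -44 = -9988
2) -9988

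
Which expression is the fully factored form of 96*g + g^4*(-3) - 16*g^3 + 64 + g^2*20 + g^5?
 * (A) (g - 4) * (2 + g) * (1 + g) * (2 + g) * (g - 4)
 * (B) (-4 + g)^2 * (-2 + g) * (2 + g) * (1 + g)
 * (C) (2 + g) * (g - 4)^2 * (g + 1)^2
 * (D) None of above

We need to factor 96*g + g^4*(-3) - 16*g^3 + 64 + g^2*20 + g^5.
The factored form is (g - 4) * (2 + g) * (1 + g) * (2 + g) * (g - 4).
A) (g - 4) * (2 + g) * (1 + g) * (2 + g) * (g - 4)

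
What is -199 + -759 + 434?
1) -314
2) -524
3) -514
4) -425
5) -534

First: -199 + -759 = -958
Then: -958 + 434 = -524
2) -524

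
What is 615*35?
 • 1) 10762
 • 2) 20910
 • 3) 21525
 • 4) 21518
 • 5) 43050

615 * 35 = 21525
3) 21525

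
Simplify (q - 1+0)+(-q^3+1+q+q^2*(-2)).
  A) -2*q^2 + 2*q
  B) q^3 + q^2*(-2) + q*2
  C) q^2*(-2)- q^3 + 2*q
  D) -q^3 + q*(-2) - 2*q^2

Adding the polynomials and combining like terms:
(q - 1 + 0) + (-q^3 + 1 + q + q^2*(-2))
= q^2*(-2)- q^3 + 2*q
C) q^2*(-2)- q^3 + 2*q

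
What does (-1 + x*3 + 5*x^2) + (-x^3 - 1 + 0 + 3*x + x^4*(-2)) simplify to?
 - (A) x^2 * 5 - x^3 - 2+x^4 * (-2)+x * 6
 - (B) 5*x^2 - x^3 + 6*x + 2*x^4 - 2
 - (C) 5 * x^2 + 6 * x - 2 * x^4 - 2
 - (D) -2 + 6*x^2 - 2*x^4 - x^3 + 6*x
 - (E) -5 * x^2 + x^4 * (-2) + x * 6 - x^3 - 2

Adding the polynomials and combining like terms:
(-1 + x*3 + 5*x^2) + (-x^3 - 1 + 0 + 3*x + x^4*(-2))
= x^2 * 5 - x^3 - 2+x^4 * (-2)+x * 6
A) x^2 * 5 - x^3 - 2+x^4 * (-2)+x * 6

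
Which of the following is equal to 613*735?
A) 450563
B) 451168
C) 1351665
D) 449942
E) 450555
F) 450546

613 * 735 = 450555
E) 450555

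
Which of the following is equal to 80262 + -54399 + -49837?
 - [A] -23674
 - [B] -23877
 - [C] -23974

First: 80262 + -54399 = 25863
Then: 25863 + -49837 = -23974
C) -23974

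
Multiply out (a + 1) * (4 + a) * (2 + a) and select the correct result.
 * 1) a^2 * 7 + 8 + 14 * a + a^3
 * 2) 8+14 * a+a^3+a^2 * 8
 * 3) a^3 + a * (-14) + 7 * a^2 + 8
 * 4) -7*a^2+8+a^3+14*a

Expanding (a + 1) * (4 + a) * (2 + a):
= a^2 * 7 + 8 + 14 * a + a^3
1) a^2 * 7 + 8 + 14 * a + a^3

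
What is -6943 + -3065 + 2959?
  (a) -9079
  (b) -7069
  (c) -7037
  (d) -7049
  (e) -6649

First: -6943 + -3065 = -10008
Then: -10008 + 2959 = -7049
d) -7049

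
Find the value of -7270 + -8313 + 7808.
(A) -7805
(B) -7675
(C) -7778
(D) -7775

First: -7270 + -8313 = -15583
Then: -15583 + 7808 = -7775
D) -7775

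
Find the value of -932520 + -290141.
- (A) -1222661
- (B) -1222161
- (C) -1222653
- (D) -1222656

-932520 + -290141 = -1222661
A) -1222661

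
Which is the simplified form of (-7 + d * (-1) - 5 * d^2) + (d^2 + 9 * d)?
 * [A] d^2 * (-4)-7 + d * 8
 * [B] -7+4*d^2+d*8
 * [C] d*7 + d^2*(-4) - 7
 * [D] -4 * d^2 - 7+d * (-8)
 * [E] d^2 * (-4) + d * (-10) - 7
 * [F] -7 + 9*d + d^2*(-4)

Adding the polynomials and combining like terms:
(-7 + d*(-1) - 5*d^2) + (d^2 + 9*d)
= d^2 * (-4)-7 + d * 8
A) d^2 * (-4)-7 + d * 8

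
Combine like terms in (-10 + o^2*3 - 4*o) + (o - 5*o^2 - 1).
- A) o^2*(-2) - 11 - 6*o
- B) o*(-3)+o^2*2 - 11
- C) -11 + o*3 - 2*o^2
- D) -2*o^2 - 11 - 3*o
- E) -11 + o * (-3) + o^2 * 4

Adding the polynomials and combining like terms:
(-10 + o^2*3 - 4*o) + (o - 5*o^2 - 1)
= -2*o^2 - 11 - 3*o
D) -2*o^2 - 11 - 3*o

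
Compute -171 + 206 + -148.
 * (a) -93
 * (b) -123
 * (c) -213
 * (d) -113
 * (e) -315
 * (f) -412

First: -171 + 206 = 35
Then: 35 + -148 = -113
d) -113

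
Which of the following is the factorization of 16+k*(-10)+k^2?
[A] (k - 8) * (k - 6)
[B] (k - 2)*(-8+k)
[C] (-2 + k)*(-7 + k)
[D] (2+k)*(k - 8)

We need to factor 16+k*(-10)+k^2.
The factored form is (k - 2)*(-8+k).
B) (k - 2)*(-8+k)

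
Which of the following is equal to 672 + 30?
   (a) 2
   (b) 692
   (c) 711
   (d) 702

672 + 30 = 702
d) 702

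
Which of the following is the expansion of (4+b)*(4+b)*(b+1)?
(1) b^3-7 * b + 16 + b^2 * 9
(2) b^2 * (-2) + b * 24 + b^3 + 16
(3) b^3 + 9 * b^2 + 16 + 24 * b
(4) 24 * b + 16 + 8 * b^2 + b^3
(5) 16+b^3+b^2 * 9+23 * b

Expanding (4+b)*(4+b)*(b+1):
= b^3 + 9 * b^2 + 16 + 24 * b
3) b^3 + 9 * b^2 + 16 + 24 * b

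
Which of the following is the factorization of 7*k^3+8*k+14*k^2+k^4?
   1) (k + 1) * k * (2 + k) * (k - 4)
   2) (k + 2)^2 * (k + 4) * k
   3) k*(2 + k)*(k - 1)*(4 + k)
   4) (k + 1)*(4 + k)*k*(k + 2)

We need to factor 7*k^3+8*k+14*k^2+k^4.
The factored form is (k + 1)*(4 + k)*k*(k + 2).
4) (k + 1)*(4 + k)*k*(k + 2)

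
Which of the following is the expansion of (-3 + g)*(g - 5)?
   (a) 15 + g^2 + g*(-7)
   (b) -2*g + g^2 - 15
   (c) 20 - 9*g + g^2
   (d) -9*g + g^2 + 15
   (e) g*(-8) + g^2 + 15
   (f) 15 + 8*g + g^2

Expanding (-3 + g)*(g - 5):
= g*(-8) + g^2 + 15
e) g*(-8) + g^2 + 15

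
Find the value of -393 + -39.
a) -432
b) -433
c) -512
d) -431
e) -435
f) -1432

-393 + -39 = -432
a) -432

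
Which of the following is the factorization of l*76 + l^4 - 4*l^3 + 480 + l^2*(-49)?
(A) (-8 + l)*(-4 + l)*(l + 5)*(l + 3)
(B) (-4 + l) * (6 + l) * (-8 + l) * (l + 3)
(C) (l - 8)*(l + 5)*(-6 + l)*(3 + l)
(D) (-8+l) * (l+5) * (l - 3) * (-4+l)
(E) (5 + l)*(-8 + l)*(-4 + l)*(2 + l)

We need to factor l*76 + l^4 - 4*l^3 + 480 + l^2*(-49).
The factored form is (-8 + l)*(-4 + l)*(l + 5)*(l + 3).
A) (-8 + l)*(-4 + l)*(l + 5)*(l + 3)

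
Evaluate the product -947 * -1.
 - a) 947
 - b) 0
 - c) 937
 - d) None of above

-947 * -1 = 947
a) 947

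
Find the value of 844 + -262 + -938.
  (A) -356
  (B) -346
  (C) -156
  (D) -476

First: 844 + -262 = 582
Then: 582 + -938 = -356
A) -356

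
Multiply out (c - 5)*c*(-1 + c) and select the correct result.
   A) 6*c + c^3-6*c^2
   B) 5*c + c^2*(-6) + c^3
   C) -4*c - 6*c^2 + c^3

Expanding (c - 5)*c*(-1 + c):
= 5*c + c^2*(-6) + c^3
B) 5*c + c^2*(-6) + c^3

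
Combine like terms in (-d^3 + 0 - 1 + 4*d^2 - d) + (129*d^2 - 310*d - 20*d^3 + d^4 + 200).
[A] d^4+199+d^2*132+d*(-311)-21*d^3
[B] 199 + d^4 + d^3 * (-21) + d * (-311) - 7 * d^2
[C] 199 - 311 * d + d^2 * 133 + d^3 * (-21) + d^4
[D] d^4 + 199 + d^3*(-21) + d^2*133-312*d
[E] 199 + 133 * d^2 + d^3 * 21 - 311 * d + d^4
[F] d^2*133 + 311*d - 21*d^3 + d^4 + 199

Adding the polynomials and combining like terms:
(-d^3 + 0 - 1 + 4*d^2 - d) + (129*d^2 - 310*d - 20*d^3 + d^4 + 200)
= 199 - 311 * d + d^2 * 133 + d^3 * (-21) + d^4
C) 199 - 311 * d + d^2 * 133 + d^3 * (-21) + d^4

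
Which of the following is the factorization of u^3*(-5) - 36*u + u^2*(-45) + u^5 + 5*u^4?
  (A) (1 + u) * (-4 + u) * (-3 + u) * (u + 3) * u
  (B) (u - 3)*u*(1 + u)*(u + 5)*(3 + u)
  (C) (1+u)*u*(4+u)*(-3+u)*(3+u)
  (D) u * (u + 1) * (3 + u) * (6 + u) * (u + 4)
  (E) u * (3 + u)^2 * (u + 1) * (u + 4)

We need to factor u^3*(-5) - 36*u + u^2*(-45) + u^5 + 5*u^4.
The factored form is (1+u)*u*(4+u)*(-3+u)*(3+u).
C) (1+u)*u*(4+u)*(-3+u)*(3+u)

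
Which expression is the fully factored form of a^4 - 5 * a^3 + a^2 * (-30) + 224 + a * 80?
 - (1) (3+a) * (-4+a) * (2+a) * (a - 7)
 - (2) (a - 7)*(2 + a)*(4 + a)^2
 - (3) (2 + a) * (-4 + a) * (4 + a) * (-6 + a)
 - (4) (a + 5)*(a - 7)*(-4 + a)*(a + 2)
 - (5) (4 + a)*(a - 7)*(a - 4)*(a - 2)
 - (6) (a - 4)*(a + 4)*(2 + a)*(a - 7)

We need to factor a^4 - 5 * a^3 + a^2 * (-30) + 224 + a * 80.
The factored form is (a - 4)*(a + 4)*(2 + a)*(a - 7).
6) (a - 4)*(a + 4)*(2 + a)*(a - 7)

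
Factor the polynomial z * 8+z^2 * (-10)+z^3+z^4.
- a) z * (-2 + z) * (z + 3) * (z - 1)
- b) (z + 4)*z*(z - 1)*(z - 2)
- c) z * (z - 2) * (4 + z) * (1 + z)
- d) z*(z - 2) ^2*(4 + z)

We need to factor z * 8+z^2 * (-10)+z^3+z^4.
The factored form is (z + 4)*z*(z - 1)*(z - 2).
b) (z + 4)*z*(z - 1)*(z - 2)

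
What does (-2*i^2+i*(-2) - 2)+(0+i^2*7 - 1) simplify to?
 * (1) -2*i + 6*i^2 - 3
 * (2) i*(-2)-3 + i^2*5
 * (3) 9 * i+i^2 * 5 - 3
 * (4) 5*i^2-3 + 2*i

Adding the polynomials and combining like terms:
(-2*i^2 + i*(-2) - 2) + (0 + i^2*7 - 1)
= i*(-2)-3 + i^2*5
2) i*(-2)-3 + i^2*5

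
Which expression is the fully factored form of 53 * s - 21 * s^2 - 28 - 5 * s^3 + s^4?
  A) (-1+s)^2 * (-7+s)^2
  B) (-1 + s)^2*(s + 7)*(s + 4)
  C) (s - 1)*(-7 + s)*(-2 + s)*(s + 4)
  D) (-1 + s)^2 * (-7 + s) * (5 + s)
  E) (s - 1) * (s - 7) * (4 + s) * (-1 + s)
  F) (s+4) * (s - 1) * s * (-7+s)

We need to factor 53 * s - 21 * s^2 - 28 - 5 * s^3 + s^4.
The factored form is (s - 1) * (s - 7) * (4 + s) * (-1 + s).
E) (s - 1) * (s - 7) * (4 + s) * (-1 + s)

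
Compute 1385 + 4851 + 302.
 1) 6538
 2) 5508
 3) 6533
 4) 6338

First: 1385 + 4851 = 6236
Then: 6236 + 302 = 6538
1) 6538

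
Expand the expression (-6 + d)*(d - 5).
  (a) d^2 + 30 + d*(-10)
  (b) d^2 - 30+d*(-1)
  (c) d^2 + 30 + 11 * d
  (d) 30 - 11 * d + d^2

Expanding (-6 + d)*(d - 5):
= 30 - 11 * d + d^2
d) 30 - 11 * d + d^2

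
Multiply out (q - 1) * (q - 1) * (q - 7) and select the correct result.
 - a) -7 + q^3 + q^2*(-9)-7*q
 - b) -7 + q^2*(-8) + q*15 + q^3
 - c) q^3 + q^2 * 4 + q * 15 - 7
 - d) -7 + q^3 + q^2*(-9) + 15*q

Expanding (q - 1) * (q - 1) * (q - 7):
= -7 + q^3 + q^2*(-9) + 15*q
d) -7 + q^3 + q^2*(-9) + 15*q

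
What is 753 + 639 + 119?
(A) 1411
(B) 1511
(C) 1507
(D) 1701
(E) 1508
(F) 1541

First: 753 + 639 = 1392
Then: 1392 + 119 = 1511
B) 1511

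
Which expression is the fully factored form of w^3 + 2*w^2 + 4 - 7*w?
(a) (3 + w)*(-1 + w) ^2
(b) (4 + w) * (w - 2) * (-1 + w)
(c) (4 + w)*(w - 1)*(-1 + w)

We need to factor w^3 + 2*w^2 + 4 - 7*w.
The factored form is (4 + w)*(w - 1)*(-1 + w).
c) (4 + w)*(w - 1)*(-1 + w)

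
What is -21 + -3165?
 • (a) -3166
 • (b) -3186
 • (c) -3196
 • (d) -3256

-21 + -3165 = -3186
b) -3186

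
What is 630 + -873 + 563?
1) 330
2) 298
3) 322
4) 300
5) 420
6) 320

First: 630 + -873 = -243
Then: -243 + 563 = 320
6) 320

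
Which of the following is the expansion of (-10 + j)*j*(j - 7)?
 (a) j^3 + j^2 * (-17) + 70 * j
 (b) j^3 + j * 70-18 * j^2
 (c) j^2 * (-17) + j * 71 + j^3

Expanding (-10 + j)*j*(j - 7):
= j^3 + j^2 * (-17) + 70 * j
a) j^3 + j^2 * (-17) + 70 * j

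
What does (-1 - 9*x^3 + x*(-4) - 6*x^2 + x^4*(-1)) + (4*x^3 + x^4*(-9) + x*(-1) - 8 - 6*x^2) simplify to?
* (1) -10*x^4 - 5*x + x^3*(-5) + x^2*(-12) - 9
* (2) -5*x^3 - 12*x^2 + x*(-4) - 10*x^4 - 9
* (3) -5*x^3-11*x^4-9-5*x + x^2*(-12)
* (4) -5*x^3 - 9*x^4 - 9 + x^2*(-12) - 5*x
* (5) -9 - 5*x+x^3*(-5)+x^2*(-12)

Adding the polynomials and combining like terms:
(-1 - 9*x^3 + x*(-4) - 6*x^2 + x^4*(-1)) + (4*x^3 + x^4*(-9) + x*(-1) - 8 - 6*x^2)
= -10*x^4 - 5*x + x^3*(-5) + x^2*(-12) - 9
1) -10*x^4 - 5*x + x^3*(-5) + x^2*(-12) - 9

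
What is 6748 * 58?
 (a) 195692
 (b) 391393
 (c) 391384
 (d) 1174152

6748 * 58 = 391384
c) 391384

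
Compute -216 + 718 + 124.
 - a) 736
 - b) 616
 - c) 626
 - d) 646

First: -216 + 718 = 502
Then: 502 + 124 = 626
c) 626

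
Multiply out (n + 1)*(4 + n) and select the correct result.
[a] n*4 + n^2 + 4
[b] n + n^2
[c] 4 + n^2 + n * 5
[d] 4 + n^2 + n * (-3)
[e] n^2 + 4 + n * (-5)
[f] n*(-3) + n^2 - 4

Expanding (n + 1)*(4 + n):
= 4 + n^2 + n * 5
c) 4 + n^2 + n * 5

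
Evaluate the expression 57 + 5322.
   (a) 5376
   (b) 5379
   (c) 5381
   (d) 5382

57 + 5322 = 5379
b) 5379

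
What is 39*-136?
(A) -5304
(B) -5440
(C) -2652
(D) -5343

39 * -136 = -5304
A) -5304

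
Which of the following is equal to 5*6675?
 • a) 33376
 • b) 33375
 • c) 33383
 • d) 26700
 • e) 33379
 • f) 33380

5 * 6675 = 33375
b) 33375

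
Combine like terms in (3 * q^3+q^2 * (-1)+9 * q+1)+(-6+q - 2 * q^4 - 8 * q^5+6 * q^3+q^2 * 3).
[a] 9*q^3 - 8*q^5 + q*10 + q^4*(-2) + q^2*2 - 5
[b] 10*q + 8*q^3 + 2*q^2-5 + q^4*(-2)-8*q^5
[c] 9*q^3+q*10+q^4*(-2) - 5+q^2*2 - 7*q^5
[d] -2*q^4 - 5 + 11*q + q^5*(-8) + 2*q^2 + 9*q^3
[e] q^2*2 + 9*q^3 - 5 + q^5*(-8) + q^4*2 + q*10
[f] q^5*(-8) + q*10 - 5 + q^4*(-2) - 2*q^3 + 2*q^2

Adding the polynomials and combining like terms:
(3*q^3 + q^2*(-1) + 9*q + 1) + (-6 + q - 2*q^4 - 8*q^5 + 6*q^3 + q^2*3)
= 9*q^3 - 8*q^5 + q*10 + q^4*(-2) + q^2*2 - 5
a) 9*q^3 - 8*q^5 + q*10 + q^4*(-2) + q^2*2 - 5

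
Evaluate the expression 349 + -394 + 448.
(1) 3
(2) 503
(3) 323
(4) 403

First: 349 + -394 = -45
Then: -45 + 448 = 403
4) 403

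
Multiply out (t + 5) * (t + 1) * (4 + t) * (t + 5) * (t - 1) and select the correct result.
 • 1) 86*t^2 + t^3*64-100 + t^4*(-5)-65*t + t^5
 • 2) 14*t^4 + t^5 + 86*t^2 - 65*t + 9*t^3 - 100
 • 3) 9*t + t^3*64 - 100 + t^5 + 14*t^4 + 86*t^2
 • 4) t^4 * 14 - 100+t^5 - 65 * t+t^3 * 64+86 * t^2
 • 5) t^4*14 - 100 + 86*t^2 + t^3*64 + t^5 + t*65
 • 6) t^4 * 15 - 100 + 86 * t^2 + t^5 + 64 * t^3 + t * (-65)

Expanding (t + 5) * (t + 1) * (4 + t) * (t + 5) * (t - 1):
= t^4 * 14 - 100+t^5 - 65 * t+t^3 * 64+86 * t^2
4) t^4 * 14 - 100+t^5 - 65 * t+t^3 * 64+86 * t^2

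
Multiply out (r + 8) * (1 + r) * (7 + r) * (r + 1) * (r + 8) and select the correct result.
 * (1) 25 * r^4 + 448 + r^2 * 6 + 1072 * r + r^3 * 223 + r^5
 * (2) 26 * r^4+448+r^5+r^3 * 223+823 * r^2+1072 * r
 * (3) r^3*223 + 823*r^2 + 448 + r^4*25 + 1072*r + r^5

Expanding (r + 8) * (1 + r) * (7 + r) * (r + 1) * (r + 8):
= r^3*223 + 823*r^2 + 448 + r^4*25 + 1072*r + r^5
3) r^3*223 + 823*r^2 + 448 + r^4*25 + 1072*r + r^5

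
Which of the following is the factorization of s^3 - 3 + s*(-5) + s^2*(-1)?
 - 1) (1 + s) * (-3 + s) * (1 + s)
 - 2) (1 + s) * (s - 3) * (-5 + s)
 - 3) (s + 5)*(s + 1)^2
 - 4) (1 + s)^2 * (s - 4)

We need to factor s^3 - 3 + s*(-5) + s^2*(-1).
The factored form is (1 + s) * (-3 + s) * (1 + s).
1) (1 + s) * (-3 + s) * (1 + s)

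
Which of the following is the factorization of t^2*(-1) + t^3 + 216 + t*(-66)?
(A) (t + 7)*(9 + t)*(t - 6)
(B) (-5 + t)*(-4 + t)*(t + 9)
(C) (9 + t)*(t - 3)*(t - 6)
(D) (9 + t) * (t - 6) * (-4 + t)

We need to factor t^2*(-1) + t^3 + 216 + t*(-66).
The factored form is (9 + t) * (t - 6) * (-4 + t).
D) (9 + t) * (t - 6) * (-4 + t)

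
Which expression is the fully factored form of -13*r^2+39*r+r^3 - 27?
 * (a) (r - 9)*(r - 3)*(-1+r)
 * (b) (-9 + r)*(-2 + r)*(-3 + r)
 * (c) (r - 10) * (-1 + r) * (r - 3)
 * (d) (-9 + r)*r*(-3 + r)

We need to factor -13*r^2+39*r+r^3 - 27.
The factored form is (r - 9)*(r - 3)*(-1+r).
a) (r - 9)*(r - 3)*(-1+r)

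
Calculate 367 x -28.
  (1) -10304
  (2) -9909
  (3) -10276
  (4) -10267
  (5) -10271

367 * -28 = -10276
3) -10276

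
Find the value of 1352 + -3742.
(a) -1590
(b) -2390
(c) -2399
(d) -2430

1352 + -3742 = -2390
b) -2390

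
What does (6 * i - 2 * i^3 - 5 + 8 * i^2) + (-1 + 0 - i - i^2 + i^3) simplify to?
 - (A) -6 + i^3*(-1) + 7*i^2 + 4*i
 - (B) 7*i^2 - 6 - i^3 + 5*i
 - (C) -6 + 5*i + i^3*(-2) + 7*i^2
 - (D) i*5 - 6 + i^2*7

Adding the polynomials and combining like terms:
(6*i - 2*i^3 - 5 + 8*i^2) + (-1 + 0 - i - i^2 + i^3)
= 7*i^2 - 6 - i^3 + 5*i
B) 7*i^2 - 6 - i^3 + 5*i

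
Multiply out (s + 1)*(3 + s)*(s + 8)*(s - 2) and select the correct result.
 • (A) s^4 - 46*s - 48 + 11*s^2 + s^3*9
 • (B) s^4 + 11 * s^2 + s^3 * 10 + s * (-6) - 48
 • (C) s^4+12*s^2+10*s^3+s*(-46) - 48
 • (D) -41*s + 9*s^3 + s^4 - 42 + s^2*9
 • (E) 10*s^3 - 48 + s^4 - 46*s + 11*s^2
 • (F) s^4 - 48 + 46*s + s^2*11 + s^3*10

Expanding (s + 1)*(3 + s)*(s + 8)*(s - 2):
= 10*s^3 - 48 + s^4 - 46*s + 11*s^2
E) 10*s^3 - 48 + s^4 - 46*s + 11*s^2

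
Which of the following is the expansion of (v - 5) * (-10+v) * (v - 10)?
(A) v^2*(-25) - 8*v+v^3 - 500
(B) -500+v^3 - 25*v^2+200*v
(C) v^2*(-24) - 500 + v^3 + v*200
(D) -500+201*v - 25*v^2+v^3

Expanding (v - 5) * (-10+v) * (v - 10):
= -500+v^3 - 25*v^2+200*v
B) -500+v^3 - 25*v^2+200*v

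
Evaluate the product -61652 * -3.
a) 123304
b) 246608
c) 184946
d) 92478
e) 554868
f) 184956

-61652 * -3 = 184956
f) 184956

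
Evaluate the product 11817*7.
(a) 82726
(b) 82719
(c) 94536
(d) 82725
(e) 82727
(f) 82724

11817 * 7 = 82719
b) 82719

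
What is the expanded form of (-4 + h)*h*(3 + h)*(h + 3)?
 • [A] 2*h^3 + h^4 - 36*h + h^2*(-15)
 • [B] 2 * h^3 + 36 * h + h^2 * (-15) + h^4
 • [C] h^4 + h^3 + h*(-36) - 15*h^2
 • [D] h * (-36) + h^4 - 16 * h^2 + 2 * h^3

Expanding (-4 + h)*h*(3 + h)*(h + 3):
= 2*h^3 + h^4 - 36*h + h^2*(-15)
A) 2*h^3 + h^4 - 36*h + h^2*(-15)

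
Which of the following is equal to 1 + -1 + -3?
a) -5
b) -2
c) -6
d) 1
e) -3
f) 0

First: 1 + -1 = 0
Then: 0 + -3 = -3
e) -3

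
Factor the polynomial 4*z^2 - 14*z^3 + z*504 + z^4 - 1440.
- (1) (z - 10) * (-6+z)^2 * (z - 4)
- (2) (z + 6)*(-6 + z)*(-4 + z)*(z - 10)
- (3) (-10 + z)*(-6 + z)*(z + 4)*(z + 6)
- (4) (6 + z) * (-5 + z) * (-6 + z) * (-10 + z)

We need to factor 4*z^2 - 14*z^3 + z*504 + z^4 - 1440.
The factored form is (z + 6)*(-6 + z)*(-4 + z)*(z - 10).
2) (z + 6)*(-6 + z)*(-4 + z)*(z - 10)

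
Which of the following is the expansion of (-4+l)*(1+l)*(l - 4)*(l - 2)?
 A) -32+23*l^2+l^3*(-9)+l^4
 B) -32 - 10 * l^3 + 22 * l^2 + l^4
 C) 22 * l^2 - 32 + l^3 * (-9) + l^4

Expanding (-4+l)*(1+l)*(l - 4)*(l - 2):
= 22 * l^2 - 32 + l^3 * (-9) + l^4
C) 22 * l^2 - 32 + l^3 * (-9) + l^4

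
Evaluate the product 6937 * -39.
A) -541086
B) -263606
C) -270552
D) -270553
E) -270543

6937 * -39 = -270543
E) -270543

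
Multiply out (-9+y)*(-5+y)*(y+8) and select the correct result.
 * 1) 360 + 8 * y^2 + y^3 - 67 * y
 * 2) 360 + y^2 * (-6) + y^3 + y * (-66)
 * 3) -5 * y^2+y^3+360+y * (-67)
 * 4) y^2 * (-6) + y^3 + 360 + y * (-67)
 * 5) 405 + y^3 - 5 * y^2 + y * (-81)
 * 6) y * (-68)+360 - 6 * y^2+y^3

Expanding (-9+y)*(-5+y)*(y+8):
= y^2 * (-6) + y^3 + 360 + y * (-67)
4) y^2 * (-6) + y^3 + 360 + y * (-67)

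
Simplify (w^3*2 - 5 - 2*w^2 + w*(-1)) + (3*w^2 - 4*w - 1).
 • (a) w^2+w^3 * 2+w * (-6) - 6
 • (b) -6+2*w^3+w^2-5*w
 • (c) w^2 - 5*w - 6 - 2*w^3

Adding the polynomials and combining like terms:
(w^3*2 - 5 - 2*w^2 + w*(-1)) + (3*w^2 - 4*w - 1)
= -6+2*w^3+w^2-5*w
b) -6+2*w^3+w^2-5*w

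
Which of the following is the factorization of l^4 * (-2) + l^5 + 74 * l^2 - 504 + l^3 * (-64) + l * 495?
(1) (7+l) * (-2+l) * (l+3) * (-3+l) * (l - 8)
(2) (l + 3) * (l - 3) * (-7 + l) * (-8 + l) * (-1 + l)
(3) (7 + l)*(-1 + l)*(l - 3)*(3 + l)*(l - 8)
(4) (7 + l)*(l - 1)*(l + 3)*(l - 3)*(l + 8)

We need to factor l^4 * (-2) + l^5 + 74 * l^2 - 504 + l^3 * (-64) + l * 495.
The factored form is (7 + l)*(-1 + l)*(l - 3)*(3 + l)*(l - 8).
3) (7 + l)*(-1 + l)*(l - 3)*(3 + l)*(l - 8)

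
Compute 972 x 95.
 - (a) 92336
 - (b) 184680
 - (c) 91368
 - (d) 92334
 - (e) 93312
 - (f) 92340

972 * 95 = 92340
f) 92340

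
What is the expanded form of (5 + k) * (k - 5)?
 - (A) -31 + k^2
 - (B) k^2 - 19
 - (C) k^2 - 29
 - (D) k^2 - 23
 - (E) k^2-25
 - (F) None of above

Expanding (5 + k) * (k - 5):
= k^2-25
E) k^2-25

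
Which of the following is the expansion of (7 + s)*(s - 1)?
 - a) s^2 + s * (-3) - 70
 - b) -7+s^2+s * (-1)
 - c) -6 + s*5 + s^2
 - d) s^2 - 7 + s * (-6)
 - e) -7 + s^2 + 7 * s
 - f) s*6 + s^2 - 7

Expanding (7 + s)*(s - 1):
= s*6 + s^2 - 7
f) s*6 + s^2 - 7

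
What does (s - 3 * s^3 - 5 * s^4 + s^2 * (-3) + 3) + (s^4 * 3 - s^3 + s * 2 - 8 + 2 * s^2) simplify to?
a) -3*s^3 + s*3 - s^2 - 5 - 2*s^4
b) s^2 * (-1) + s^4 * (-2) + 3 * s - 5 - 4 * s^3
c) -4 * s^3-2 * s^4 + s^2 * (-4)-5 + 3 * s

Adding the polynomials and combining like terms:
(s - 3*s^3 - 5*s^4 + s^2*(-3) + 3) + (s^4*3 - s^3 + s*2 - 8 + 2*s^2)
= s^2 * (-1) + s^4 * (-2) + 3 * s - 5 - 4 * s^3
b) s^2 * (-1) + s^4 * (-2) + 3 * s - 5 - 4 * s^3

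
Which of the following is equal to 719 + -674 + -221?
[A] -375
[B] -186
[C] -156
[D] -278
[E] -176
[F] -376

First: 719 + -674 = 45
Then: 45 + -221 = -176
E) -176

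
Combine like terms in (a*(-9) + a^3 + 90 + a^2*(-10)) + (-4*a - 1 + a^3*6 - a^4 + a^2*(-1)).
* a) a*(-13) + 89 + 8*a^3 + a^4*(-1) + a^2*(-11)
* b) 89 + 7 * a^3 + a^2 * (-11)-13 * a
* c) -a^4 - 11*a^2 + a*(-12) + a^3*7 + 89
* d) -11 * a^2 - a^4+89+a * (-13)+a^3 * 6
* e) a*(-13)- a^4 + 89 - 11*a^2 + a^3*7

Adding the polynomials and combining like terms:
(a*(-9) + a^3 + 90 + a^2*(-10)) + (-4*a - 1 + a^3*6 - a^4 + a^2*(-1))
= a*(-13)- a^4 + 89 - 11*a^2 + a^3*7
e) a*(-13)- a^4 + 89 - 11*a^2 + a^3*7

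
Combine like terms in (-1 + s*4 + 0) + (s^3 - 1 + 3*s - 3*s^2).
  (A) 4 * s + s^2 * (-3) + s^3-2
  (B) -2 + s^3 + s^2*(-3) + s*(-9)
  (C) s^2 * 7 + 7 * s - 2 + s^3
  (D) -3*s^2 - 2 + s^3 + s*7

Adding the polynomials and combining like terms:
(-1 + s*4 + 0) + (s^3 - 1 + 3*s - 3*s^2)
= -3*s^2 - 2 + s^3 + s*7
D) -3*s^2 - 2 + s^3 + s*7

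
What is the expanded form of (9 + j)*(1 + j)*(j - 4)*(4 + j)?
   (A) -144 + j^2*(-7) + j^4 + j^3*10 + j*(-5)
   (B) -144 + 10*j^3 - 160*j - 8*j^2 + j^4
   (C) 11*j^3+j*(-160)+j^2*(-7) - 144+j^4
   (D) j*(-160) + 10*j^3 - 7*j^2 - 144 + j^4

Expanding (9 + j)*(1 + j)*(j - 4)*(4 + j):
= j*(-160) + 10*j^3 - 7*j^2 - 144 + j^4
D) j*(-160) + 10*j^3 - 7*j^2 - 144 + j^4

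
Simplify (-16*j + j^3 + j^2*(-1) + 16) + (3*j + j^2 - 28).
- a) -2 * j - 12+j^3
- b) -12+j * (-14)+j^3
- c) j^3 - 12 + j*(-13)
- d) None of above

Adding the polynomials and combining like terms:
(-16*j + j^3 + j^2*(-1) + 16) + (3*j + j^2 - 28)
= j^3 - 12 + j*(-13)
c) j^3 - 12 + j*(-13)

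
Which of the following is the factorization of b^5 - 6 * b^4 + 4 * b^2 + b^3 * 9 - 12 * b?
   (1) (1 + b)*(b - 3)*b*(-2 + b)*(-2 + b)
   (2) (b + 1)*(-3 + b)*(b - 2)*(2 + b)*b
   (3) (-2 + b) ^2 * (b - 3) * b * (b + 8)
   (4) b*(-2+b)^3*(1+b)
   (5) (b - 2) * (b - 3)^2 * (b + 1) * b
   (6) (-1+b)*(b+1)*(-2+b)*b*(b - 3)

We need to factor b^5 - 6 * b^4 + 4 * b^2 + b^3 * 9 - 12 * b.
The factored form is (1 + b)*(b - 3)*b*(-2 + b)*(-2 + b).
1) (1 + b)*(b - 3)*b*(-2 + b)*(-2 + b)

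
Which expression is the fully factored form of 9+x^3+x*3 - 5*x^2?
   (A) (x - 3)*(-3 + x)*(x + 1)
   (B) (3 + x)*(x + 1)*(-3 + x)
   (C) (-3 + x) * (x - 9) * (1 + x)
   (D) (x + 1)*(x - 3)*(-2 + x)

We need to factor 9+x^3+x*3 - 5*x^2.
The factored form is (x - 3)*(-3 + x)*(x + 1).
A) (x - 3)*(-3 + x)*(x + 1)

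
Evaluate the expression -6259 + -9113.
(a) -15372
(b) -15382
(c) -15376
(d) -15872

-6259 + -9113 = -15372
a) -15372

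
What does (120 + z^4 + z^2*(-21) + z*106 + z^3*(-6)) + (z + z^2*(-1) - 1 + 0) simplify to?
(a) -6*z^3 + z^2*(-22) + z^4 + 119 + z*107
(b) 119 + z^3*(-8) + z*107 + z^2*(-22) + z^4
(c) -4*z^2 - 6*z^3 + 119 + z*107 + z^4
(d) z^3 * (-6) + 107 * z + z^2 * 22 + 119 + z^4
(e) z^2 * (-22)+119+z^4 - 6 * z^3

Adding the polynomials and combining like terms:
(120 + z^4 + z^2*(-21) + z*106 + z^3*(-6)) + (z + z^2*(-1) - 1 + 0)
= -6*z^3 + z^2*(-22) + z^4 + 119 + z*107
a) -6*z^3 + z^2*(-22) + z^4 + 119 + z*107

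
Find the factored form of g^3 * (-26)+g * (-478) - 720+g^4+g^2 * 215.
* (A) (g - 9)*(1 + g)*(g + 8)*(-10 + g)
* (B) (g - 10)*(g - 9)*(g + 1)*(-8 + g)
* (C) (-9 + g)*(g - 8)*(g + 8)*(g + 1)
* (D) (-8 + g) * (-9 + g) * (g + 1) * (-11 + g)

We need to factor g^3 * (-26)+g * (-478) - 720+g^4+g^2 * 215.
The factored form is (g - 10)*(g - 9)*(g + 1)*(-8 + g).
B) (g - 10)*(g - 9)*(g + 1)*(-8 + g)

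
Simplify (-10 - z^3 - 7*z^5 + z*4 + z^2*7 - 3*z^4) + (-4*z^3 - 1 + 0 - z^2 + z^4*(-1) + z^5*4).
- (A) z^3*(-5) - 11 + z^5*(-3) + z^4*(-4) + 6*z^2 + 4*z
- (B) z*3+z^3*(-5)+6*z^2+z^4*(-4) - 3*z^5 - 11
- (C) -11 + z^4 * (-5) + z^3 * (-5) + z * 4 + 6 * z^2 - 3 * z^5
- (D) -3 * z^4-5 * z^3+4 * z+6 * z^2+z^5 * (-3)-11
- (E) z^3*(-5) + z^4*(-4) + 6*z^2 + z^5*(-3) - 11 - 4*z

Adding the polynomials and combining like terms:
(-10 - z^3 - 7*z^5 + z*4 + z^2*7 - 3*z^4) + (-4*z^3 - 1 + 0 - z^2 + z^4*(-1) + z^5*4)
= z^3*(-5) - 11 + z^5*(-3) + z^4*(-4) + 6*z^2 + 4*z
A) z^3*(-5) - 11 + z^5*(-3) + z^4*(-4) + 6*z^2 + 4*z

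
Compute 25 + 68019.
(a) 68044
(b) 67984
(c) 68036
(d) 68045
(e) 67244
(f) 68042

25 + 68019 = 68044
a) 68044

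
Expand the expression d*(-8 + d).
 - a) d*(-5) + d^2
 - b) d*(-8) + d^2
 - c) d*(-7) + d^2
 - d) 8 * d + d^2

Expanding d*(-8 + d):
= d*(-8) + d^2
b) d*(-8) + d^2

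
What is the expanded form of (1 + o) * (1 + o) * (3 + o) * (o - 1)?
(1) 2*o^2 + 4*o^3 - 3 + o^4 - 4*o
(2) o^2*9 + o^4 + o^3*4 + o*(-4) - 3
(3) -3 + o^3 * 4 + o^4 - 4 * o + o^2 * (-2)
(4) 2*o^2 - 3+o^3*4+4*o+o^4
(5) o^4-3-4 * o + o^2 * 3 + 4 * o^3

Expanding (1 + o) * (1 + o) * (3 + o) * (o - 1):
= 2*o^2 + 4*o^3 - 3 + o^4 - 4*o
1) 2*o^2 + 4*o^3 - 3 + o^4 - 4*o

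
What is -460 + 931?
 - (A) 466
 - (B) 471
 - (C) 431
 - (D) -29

-460 + 931 = 471
B) 471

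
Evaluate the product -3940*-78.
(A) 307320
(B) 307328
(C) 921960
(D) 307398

-3940 * -78 = 307320
A) 307320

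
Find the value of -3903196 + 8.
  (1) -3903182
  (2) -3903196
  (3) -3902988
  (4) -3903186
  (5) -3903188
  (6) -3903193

-3903196 + 8 = -3903188
5) -3903188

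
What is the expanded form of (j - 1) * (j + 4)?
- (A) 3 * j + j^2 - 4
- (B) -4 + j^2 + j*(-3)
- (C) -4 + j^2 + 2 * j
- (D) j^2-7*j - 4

Expanding (j - 1) * (j + 4):
= 3 * j + j^2 - 4
A) 3 * j + j^2 - 4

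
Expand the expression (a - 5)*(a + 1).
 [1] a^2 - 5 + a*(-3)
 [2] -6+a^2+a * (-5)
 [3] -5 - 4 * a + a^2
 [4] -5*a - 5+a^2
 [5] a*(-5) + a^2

Expanding (a - 5)*(a + 1):
= -5 - 4 * a + a^2
3) -5 - 4 * a + a^2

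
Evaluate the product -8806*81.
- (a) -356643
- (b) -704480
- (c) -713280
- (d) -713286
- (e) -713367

-8806 * 81 = -713286
d) -713286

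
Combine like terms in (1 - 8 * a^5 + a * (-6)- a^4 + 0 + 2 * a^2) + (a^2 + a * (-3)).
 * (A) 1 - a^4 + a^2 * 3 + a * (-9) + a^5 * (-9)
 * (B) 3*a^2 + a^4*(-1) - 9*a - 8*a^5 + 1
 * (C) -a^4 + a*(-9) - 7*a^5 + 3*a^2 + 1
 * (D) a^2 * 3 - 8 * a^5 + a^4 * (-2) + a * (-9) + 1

Adding the polynomials and combining like terms:
(1 - 8*a^5 + a*(-6) - a^4 + 0 + 2*a^2) + (a^2 + a*(-3))
= 3*a^2 + a^4*(-1) - 9*a - 8*a^5 + 1
B) 3*a^2 + a^4*(-1) - 9*a - 8*a^5 + 1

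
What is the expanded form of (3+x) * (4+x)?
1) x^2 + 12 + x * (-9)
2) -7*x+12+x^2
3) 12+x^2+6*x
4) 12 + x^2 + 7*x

Expanding (3+x) * (4+x):
= 12 + x^2 + 7*x
4) 12 + x^2 + 7*x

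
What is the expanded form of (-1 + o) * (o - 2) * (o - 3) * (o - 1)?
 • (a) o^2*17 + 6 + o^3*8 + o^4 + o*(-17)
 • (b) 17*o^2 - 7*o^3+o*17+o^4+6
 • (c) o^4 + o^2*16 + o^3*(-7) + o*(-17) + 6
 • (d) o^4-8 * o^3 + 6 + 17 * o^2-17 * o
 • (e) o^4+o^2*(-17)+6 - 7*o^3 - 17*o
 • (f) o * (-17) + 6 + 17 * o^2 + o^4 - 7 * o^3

Expanding (-1 + o) * (o - 2) * (o - 3) * (o - 1):
= o * (-17) + 6 + 17 * o^2 + o^4 - 7 * o^3
f) o * (-17) + 6 + 17 * o^2 + o^4 - 7 * o^3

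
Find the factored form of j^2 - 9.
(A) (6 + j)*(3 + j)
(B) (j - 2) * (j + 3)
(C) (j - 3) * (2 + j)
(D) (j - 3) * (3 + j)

We need to factor j^2 - 9.
The factored form is (j - 3) * (3 + j).
D) (j - 3) * (3 + j)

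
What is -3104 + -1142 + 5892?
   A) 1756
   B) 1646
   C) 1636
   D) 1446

First: -3104 + -1142 = -4246
Then: -4246 + 5892 = 1646
B) 1646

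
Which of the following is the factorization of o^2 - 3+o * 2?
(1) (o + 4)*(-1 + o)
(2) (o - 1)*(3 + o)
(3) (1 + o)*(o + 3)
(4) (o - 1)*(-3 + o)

We need to factor o^2 - 3+o * 2.
The factored form is (o - 1)*(3 + o).
2) (o - 1)*(3 + o)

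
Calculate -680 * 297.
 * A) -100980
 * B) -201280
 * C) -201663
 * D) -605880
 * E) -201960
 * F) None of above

-680 * 297 = -201960
E) -201960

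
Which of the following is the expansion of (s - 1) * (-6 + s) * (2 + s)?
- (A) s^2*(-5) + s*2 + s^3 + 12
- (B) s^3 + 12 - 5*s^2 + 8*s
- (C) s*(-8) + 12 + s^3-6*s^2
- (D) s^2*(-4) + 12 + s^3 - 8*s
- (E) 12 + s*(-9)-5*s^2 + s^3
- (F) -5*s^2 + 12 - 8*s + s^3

Expanding (s - 1) * (-6 + s) * (2 + s):
= -5*s^2 + 12 - 8*s + s^3
F) -5*s^2 + 12 - 8*s + s^3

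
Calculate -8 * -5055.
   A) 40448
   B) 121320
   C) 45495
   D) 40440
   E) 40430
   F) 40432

-8 * -5055 = 40440
D) 40440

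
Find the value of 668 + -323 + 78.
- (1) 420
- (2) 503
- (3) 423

First: 668 + -323 = 345
Then: 345 + 78 = 423
3) 423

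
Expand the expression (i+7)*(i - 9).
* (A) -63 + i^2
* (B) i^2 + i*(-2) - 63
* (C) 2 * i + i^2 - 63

Expanding (i+7)*(i - 9):
= i^2 + i*(-2) - 63
B) i^2 + i*(-2) - 63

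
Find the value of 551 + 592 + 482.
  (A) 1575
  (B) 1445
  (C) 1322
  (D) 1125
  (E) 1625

First: 551 + 592 = 1143
Then: 1143 + 482 = 1625
E) 1625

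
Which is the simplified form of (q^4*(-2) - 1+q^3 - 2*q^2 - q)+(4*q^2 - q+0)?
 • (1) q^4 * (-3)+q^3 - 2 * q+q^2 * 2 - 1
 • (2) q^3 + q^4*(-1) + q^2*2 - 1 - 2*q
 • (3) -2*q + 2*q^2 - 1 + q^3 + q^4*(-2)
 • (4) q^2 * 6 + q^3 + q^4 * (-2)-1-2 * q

Adding the polynomials and combining like terms:
(q^4*(-2) - 1 + q^3 - 2*q^2 - q) + (4*q^2 - q + 0)
= -2*q + 2*q^2 - 1 + q^3 + q^4*(-2)
3) -2*q + 2*q^2 - 1 + q^3 + q^4*(-2)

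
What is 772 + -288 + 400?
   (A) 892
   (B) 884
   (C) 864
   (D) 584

First: 772 + -288 = 484
Then: 484 + 400 = 884
B) 884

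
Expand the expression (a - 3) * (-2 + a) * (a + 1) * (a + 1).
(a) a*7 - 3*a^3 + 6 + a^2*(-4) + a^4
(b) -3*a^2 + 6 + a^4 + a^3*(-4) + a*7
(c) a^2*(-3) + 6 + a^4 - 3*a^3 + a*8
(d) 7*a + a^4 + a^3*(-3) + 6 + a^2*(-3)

Expanding (a - 3) * (-2 + a) * (a + 1) * (a + 1):
= 7*a + a^4 + a^3*(-3) + 6 + a^2*(-3)
d) 7*a + a^4 + a^3*(-3) + 6 + a^2*(-3)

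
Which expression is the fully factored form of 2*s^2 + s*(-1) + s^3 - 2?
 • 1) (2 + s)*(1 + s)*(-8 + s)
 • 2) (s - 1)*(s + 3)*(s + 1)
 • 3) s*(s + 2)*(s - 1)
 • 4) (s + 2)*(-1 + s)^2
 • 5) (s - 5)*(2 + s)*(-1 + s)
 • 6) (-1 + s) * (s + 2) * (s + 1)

We need to factor 2*s^2 + s*(-1) + s^3 - 2.
The factored form is (-1 + s) * (s + 2) * (s + 1).
6) (-1 + s) * (s + 2) * (s + 1)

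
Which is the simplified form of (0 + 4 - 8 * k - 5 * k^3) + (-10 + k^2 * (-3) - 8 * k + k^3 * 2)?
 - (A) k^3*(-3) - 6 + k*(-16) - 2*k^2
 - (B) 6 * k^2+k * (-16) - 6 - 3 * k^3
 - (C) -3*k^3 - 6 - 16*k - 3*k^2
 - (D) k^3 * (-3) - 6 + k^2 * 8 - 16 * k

Adding the polynomials and combining like terms:
(0 + 4 - 8*k - 5*k^3) + (-10 + k^2*(-3) - 8*k + k^3*2)
= -3*k^3 - 6 - 16*k - 3*k^2
C) -3*k^3 - 6 - 16*k - 3*k^2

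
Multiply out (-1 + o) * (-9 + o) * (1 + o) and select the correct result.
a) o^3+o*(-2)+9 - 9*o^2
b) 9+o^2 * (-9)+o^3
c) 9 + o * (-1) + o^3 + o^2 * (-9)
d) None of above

Expanding (-1 + o) * (-9 + o) * (1 + o):
= 9 + o * (-1) + o^3 + o^2 * (-9)
c) 9 + o * (-1) + o^3 + o^2 * (-9)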